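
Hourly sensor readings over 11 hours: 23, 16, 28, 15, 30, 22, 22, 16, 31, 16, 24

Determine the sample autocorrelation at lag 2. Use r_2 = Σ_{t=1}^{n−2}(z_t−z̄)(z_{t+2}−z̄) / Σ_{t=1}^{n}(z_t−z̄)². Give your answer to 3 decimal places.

0.435

Mean z̄ = (23 + 16 + 28 + 15 + 30 + 22 + 22 + 16 + 31 + 16 + 24)/11 = 22.0909
Numerator Σ_{t=1}^{9}(z_t−z̄)(z_{t+2}−z̄) = 149.0744
Denominator Σ(z_t−z̄)² = 342.9091
r_2 = 149.0744 / 342.9091 = 0.435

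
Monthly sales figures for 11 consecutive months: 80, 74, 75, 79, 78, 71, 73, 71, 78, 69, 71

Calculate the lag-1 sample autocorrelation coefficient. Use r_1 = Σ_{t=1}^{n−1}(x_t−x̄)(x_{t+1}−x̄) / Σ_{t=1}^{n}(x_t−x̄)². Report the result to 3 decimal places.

0.006

Mean x̄ = (80 + 74 + 75 + 79 + 78 + 71 + 73 + 71 + 78 + 69 + 71)/11 = 74.4545
Numerator Σ_{t=1}^{10}(x_t−x̄)(x_{t+1}−x̄) = 0.8843
Denominator Σ(x_t−x̄)² = 144.7273
r_1 = 0.8843 / 144.7273 = 0.006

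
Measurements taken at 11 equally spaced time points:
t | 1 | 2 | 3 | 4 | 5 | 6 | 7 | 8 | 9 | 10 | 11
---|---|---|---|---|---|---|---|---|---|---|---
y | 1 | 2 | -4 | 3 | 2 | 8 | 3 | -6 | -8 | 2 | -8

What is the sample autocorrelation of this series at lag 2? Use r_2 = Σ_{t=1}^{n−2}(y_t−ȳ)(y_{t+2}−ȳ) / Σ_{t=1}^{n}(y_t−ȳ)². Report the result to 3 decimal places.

Mean ȳ = (1 + 2 − 4 + 3 + 2 + 8 + 3 − 6 − 8 + 2 − 8)/11 = -0.4545
Numerator Σ_{t=1}^{9}(y_t−ȳ)(y_{t+2}−ȳ) = 2.6777
Denominator Σ(y_t−ȳ)² = 272.7273
r_2 = 2.6777 / 272.7273 = 0.010

0.010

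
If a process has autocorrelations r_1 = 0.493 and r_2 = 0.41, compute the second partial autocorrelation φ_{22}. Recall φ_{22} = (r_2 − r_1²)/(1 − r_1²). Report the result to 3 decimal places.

φ_{22} = (r_2 − r_1²) / (1 − r_1²)
r_1² = (0.493)² = 0.243049
Numerator = 0.41 − 0.2430 = 0.1670; denominator = 1 − 0.2430 = 0.7570
φ_{22} = 0.1670 / 0.7570 = 0.221

0.221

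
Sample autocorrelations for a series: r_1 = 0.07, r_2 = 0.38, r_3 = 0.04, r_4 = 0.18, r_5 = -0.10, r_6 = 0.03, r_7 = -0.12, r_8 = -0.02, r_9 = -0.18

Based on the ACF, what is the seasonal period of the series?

2

The largest autocorrelation is r_2 = 0.38, with a weaker echo at lag 4 (0.18); the remaining lags stay at or below 0.07.
The dominant spike at lag 2 indicates a seasonal period of 2.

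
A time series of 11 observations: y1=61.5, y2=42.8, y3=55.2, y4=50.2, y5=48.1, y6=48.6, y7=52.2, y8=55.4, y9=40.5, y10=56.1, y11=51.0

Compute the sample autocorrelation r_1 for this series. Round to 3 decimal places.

Mean ȳ = (61.5 + 42.8 + 55.2 + 50.2 + 48.1 + 48.6 + 52.2 + 55.4 + 40.5 + 56.1 + 51.0)/11 = 51.0545
Numerator Σ_{t=1}^{10}(y_t−ȳ)(y_{t+1}−ȳ) = -211.4330
Denominator Σ(y_t−ȳ)² = 366.9673
r_1 = -211.4330 / 366.9673 = -0.576

-0.576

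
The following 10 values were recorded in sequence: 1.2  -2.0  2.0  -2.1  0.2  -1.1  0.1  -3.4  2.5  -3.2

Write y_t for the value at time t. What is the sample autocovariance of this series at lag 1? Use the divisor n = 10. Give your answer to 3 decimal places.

-3.073

Mean ȳ = (1.2 − 2.0 + 2.0 − 2.1 + 0.2 − 1.1 + 0.1 − 3.4 + 2.5 − 3.2)/10 = -0.5800
Σ_{t=1}^{9}(y_t−ȳ)(y_{t+1}−ȳ) = -30.7304
γ_1 = -30.7304 / 10 = -3.073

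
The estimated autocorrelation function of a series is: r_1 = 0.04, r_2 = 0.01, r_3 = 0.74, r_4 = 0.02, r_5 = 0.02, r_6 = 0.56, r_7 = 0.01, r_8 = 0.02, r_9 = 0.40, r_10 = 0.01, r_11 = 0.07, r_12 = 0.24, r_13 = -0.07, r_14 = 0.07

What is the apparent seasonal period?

The largest autocorrelation is r_3 = 0.74, with weaker echoes at lags 6 (0.56), 9 (0.40) and 12 (0.24); the remaining lags stay at or below 0.07.
The dominant spike at lag 3 indicates a seasonal period of 3.

3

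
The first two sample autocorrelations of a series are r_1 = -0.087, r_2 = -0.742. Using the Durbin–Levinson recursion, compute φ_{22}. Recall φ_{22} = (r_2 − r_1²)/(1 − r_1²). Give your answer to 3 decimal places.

-0.755

φ_{22} = (r_2 − r_1²) / (1 − r_1²)
r_1² = (-0.087)² = 0.007569
Numerator = -0.742 − 0.0076 = -0.7496; denominator = 1 − 0.0076 = 0.9924
φ_{22} = -0.7496 / 0.9924 = -0.755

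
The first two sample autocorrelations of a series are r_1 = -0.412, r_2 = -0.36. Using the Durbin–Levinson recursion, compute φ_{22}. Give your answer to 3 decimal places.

φ_{22} = (r_2 − r_1²) / (1 − r_1²)
r_1² = (-0.412)² = 0.169744
Numerator = -0.36 − 0.1697 = -0.5297; denominator = 1 − 0.1697 = 0.8303
φ_{22} = -0.5297 / 0.8303 = -0.638

-0.638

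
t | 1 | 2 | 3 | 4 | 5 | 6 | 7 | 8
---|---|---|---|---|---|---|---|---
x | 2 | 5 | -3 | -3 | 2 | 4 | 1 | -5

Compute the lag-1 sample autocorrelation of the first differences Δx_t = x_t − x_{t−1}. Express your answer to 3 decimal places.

First differences Δx: 3, -8, 0, 5, 2, -3, -6
Mean of differences = -1.0000
Numerator Σ(Δx_t−Δx̄)(Δx_{t+1}−Δx̄) = -7.0000
Denominator Σ(Δx_t−Δx̄)² = 140.0000
r_1(Δx) = -7.0000 / 140.0000 = -0.050

-0.050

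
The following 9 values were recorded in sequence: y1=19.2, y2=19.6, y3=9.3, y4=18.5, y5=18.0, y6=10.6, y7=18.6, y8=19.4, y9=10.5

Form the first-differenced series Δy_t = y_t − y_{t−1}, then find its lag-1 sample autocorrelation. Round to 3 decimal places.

-0.424

First differences Δy: 0.4, -10.3, 9.2, -0.5, -7.4, 8.0, 0.8, -8.9
Mean of differences = -1.0875
Numerator Σ(Δy_t−Δȳ)(Δy_{t+1}−Δȳ) = -161.1002
Denominator Σ(Δy_t−Δȳ)² = 380.2888
r_1(Δy) = -161.1002 / 380.2888 = -0.424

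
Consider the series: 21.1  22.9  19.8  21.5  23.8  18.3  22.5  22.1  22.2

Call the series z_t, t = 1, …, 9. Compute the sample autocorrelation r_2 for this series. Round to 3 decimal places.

Mean z̄ = (21.1 + 22.9 + 19.8 + 21.5 + 23.8 + 18.3 + 22.5 + 22.1 + 22.2)/9 = 21.5778
Σ(z_t−z̄)(z_{t+2}−z̄) = (0.8494) + (-0.1028) + (-3.9506) + (0.2549) + (2.0494) + (-1.7117) + (0.5738) = -2.0377
Denominator Σ(z_t−z̄)² = 22.3356
r_2 = -2.0377 / 22.3356 = -0.091

-0.091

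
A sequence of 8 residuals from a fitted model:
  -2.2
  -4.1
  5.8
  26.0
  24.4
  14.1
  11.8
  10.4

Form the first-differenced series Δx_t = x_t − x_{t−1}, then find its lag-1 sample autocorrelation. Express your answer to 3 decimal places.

First differences Δx: -1.9, 9.9, 20.2, -1.6, -10.3, -2.3, -1.4
Mean of differences = 1.8000
Numerator Σ(Δx_t−Δx̄)(Δx_{t+1}−Δx̄) = 160.3800
Denominator Σ(Δx_t−Δx̄)² = 602.8800
r_1(Δx) = 160.3800 / 602.8800 = 0.266

0.266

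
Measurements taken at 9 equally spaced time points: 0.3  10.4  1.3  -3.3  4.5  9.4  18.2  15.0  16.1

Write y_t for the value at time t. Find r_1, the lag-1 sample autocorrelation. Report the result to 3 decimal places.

Mean ȳ = (0.3 + 10.4 + 1.3 − 3.3 + 4.5 + 9.4 + 18.2 + 15.0 + 16.1)/9 = 7.9889
Numerator Σ_{t=1}^{8}(y_t−ȳ)(y_{t+1}−ȳ) = 218.1743
Denominator Σ(y_t−ȳ)² = 470.4889
r_1 = 218.1743 / 470.4889 = 0.464

0.464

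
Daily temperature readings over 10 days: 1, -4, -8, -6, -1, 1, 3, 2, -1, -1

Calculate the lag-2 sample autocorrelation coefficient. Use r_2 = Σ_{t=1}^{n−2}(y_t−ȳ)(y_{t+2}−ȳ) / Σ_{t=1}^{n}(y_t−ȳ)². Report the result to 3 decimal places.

Mean ȳ = (1 − 4 − 8 − 6 − 1 + 1 + 3 + 2 − 1 − 1)/10 = -1.4000
Numerator Σ_{t=1}^{8}(y_t−ȳ)(y_{t+2}−ȳ) = -4.5200
Denominator Σ(y_t−ȳ)² = 114.4000
r_2 = -4.5200 / 114.4000 = -0.040

-0.040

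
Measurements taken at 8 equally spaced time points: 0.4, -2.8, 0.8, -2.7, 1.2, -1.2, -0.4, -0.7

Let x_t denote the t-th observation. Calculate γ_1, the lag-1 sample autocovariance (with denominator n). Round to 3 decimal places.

-1.667

Mean x̄ = (0.4 − 2.8 + 0.8 − 2.7 + 1.2 − 1.2 − 0.4 − 0.7)/8 = -0.6750
Σ_{t=1}^{7}(x_t−x̄)(x_{t+1}−x̄) = -13.3381
γ_1 = -13.3381 / 8 = -1.667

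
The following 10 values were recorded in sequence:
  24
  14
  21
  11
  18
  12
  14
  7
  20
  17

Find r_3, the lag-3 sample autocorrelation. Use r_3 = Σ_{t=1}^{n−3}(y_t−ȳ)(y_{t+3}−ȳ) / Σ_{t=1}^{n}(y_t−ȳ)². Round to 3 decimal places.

Mean ȳ = (24 + 14 + 21 + 11 + 18 + 12 + 14 + 7 + 20 + 17)/10 = 15.8000
Numerator Σ_{t=1}^{7}(y_t−ȳ)(y_{t+3}−ȳ) = -91.9200
Denominator Σ(y_t−ȳ)² = 239.6000
r_3 = -91.9200 / 239.6000 = -0.384

-0.384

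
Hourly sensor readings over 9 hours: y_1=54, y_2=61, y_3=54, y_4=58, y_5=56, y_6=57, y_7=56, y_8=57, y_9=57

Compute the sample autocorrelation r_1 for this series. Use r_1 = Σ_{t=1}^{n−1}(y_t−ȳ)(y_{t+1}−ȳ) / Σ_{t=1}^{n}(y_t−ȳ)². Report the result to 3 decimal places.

Mean ȳ = (54 + 61 + 54 + 58 + 56 + 57 + 56 + 57 + 57)/9 = 56.6667
Numerator Σ_{t=1}^{8}(y_t−ȳ)(y_{t+1}−ȳ) = -28.1111
Denominator Σ(y_t−ȳ)² = 36.0000
r_1 = -28.1111 / 36.0000 = -0.781

-0.781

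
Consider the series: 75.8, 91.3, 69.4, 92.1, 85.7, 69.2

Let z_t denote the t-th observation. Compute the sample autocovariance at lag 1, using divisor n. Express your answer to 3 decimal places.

Mean z̄ = (75.8 + 91.3 + 69.4 + 92.1 + 85.7 + 69.2)/6 = 80.5833
Σ_{t=1}^{5}(z_t−z̄)(z_{t+1}−z̄) = -299.2219
γ_1 = -299.2219 / 6 = -49.870

-49.870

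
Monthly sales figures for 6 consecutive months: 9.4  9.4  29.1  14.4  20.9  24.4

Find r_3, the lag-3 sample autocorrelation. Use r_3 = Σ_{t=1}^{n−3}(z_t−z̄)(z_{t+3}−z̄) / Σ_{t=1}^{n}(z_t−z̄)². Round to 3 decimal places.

Mean z̄ = (9.4 + 9.4 + 29.1 + 14.4 + 20.9 + 24.4)/6 = 17.9333
Σ(z_t−z̄)(z_{t+3}−z̄) = (30.1511) + (-25.3156) + (72.2111) = 77.0467
Denominator Σ(z_t−z̄)² = 333.4333
r_3 = 77.0467 / 333.4333 = 0.231

0.231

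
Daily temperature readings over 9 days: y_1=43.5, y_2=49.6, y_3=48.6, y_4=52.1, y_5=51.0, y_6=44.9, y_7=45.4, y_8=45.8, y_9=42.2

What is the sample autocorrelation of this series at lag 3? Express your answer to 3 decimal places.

-0.145

Mean ȳ = (43.5 + 49.6 + 48.6 + 52.1 + 51.0 + 44.9 + 45.4 + 45.8 + 42.2)/9 = 47.0111
Σ(y_t−ȳ)(y_{t+3}−ȳ) = (-17.8677) + (10.3268) + (-3.3543) + (-8.1988) + (-4.8310) + (10.1568) = -13.7681
Denominator Σ(y_t−ȳ)² = 95.0289
r_3 = -13.7681 / 95.0289 = -0.145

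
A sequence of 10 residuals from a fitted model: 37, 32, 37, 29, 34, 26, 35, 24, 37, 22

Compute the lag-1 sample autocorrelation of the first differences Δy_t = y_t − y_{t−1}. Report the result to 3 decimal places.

-0.838

First differences Δy: -5, 5, -8, 5, -8, 9, -11, 13, -15
Mean of differences = -1.6667
Numerator Σ(Δy_t−Δȳ)(Δy_{t+1}−Δȳ) = -648.4444
Denominator Σ(Δy_t−Δȳ)² = 774.0000
r_1(Δy) = -648.4444 / 774.0000 = -0.838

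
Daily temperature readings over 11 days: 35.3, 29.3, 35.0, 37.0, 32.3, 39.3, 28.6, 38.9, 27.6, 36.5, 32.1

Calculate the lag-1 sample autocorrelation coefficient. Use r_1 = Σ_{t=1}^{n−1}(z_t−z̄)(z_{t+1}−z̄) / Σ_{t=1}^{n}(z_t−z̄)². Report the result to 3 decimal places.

-0.769

Mean z̄ = (35.3 + 29.3 + 35.0 + 37.0 + 32.3 + 39.3 + 28.6 + 38.9 + 27.6 + 36.5 + 32.1)/11 = 33.8091
Numerator Σ_{t=1}^{10}(z_t−z̄)(z_{t+1}−z̄) = -129.4328
Denominator Σ(z_t−z̄)² = 168.3491
r_1 = -129.4328 / 168.3491 = -0.769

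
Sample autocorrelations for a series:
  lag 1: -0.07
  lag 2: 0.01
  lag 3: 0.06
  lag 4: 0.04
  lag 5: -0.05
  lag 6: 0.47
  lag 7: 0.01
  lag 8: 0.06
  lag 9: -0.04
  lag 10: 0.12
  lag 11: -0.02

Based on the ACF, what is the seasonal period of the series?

The largest autocorrelation is r_6 = 0.47; the remaining lags stay at or below 0.12.
The dominant spike at lag 6 indicates a seasonal period of 6.

6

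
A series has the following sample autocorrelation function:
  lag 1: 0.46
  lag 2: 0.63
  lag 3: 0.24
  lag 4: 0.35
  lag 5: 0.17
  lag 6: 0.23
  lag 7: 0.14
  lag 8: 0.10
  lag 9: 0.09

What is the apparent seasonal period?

2

The largest autocorrelation is r_2 = 0.63; the remaining lags stay at or below 0.46.
The dominant spike at lag 2 indicates a seasonal period of 2.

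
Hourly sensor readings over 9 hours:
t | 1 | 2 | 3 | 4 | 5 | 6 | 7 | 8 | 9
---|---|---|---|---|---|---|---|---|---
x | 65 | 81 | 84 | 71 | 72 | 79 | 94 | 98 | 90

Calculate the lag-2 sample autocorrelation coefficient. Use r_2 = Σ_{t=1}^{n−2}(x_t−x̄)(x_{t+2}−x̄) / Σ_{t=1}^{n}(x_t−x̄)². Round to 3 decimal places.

Mean x̄ = (65 + 81 + 84 + 71 + 72 + 79 + 94 + 98 + 90)/9 = 81.5556
Numerator Σ_{t=1}^{7}(x_t−x̄)(x_{t+2}−x̄) = -86.8395
Denominator Σ(x_t−x̄)² = 986.2222
r_2 = -86.8395 / 986.2222 = -0.088

-0.088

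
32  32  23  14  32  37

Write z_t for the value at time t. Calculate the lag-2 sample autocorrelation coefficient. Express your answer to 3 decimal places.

Mean z̄ = (32 + 32 + 23 + 14 + 32 + 37)/6 = 28.3333
Deviations from mean: 3.6667, 3.6667, -5.3333, -14.3333, 3.6667, 8.6667
Numerator Σ_{t=1}^{4}(z_t−z̄)(z_{t+2}−z̄) = -215.8889
Denominator Σ(z_t−z̄)² = 349.3333
r_2 = -215.8889 / 349.3333 = -0.618

-0.618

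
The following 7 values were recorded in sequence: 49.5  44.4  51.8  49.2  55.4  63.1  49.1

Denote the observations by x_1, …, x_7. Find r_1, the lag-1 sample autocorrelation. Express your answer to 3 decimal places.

Mean x̄ = (49.5 + 44.4 + 51.8 + 49.2 + 55.4 + 63.1 + 49.1)/7 = 51.7857
Numerator Σ_{t=1}^{6}(x_t−x̄)(x_{t+1}−x̄) = 17.8998
Denominator Σ(x_t−x̄)² = 214.7486
r_1 = 17.8998 / 214.7486 = 0.083

0.083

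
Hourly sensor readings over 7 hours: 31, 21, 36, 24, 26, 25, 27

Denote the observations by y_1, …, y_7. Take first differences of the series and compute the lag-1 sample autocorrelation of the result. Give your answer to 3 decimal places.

First differences Δy: -10, 15, -12, 2, -1, 2
Mean of differences = -0.6667
Numerator Σ(Δy_t−Δȳ)(Δy_{t+1}−Δȳ) = -355.7778
Denominator Σ(Δy_t−Δȳ)² = 475.3333
r_1(Δy) = -355.7778 / 475.3333 = -0.748

-0.748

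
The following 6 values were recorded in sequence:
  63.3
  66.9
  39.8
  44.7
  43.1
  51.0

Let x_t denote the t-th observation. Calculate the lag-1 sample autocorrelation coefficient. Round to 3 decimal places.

Mean x̄ = (63.3 + 66.9 + 39.8 + 44.7 + 43.1 + 51.0)/6 = 51.4667
Σ(x_t−x̄)(x_{t+1}−x̄) = (182.6278) + (-180.0556) + (78.9444) + (56.6144) + (3.9044) = 142.0356
Denominator Σ(x_t−x̄)² = 630.3333
r_1 = 142.0356 / 630.3333 = 0.225

0.225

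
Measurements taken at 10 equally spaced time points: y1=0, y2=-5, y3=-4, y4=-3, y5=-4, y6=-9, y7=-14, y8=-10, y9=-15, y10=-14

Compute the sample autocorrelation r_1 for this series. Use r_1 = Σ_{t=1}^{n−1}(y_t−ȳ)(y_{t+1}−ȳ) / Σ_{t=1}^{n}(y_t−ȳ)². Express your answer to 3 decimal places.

0.571

Mean ȳ = (0 − 5 − 4 − 3 − 4 − 9 − 14 − 10 − 15 − 14)/10 = -7.8000
Numerator Σ_{t=1}^{9}(y_t−ȳ)(y_{t+1}−ȳ) = 145.9600
Denominator Σ(y_t−ȳ)² = 255.6000
r_1 = 145.9600 / 255.6000 = 0.571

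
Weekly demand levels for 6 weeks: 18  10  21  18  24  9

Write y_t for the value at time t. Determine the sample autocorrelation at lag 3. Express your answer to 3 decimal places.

-0.448

Mean ȳ = (18 + 10 + 21 + 18 + 24 + 9)/6 = 16.6667
Deviations from mean: 1.3333, -6.6667, 4.3333, 1.3333, 7.3333, -7.6667
Σ(y_t−ȳ)(y_{t+3}−ȳ) = (1.7778) + (-48.8889) + (-33.2222) = -80.3333
Denominator Σ(y_t−ȳ)² = 179.3333
r_3 = -80.3333 / 179.3333 = -0.448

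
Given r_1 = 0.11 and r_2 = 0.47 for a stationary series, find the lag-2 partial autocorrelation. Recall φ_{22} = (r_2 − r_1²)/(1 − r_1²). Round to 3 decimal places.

φ_{22} = (r_2 − r_1²) / (1 − r_1²)
r_1² = (0.11)² = 0.0121
Numerator = 0.47 − 0.0121 = 0.4579; denominator = 1 − 0.0121 = 0.9879
φ_{22} = 0.4579 / 0.9879 = 0.464

0.464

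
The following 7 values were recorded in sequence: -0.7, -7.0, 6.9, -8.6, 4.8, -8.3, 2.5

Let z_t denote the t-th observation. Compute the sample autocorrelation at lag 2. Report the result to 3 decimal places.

Mean z̄ = (-0.7 − 7.0 + 6.9 − 8.6 + 4.8 − 8.3 + 2.5)/7 = -1.4857
Deviations from mean: 0.7857, -5.5143, 8.3857, -7.1143, 6.2857, -6.8143, 3.9857
Numerator Σ_{t=1}^{5}(z_t−z̄)(z_{t+2}−z̄) = 172.0610
Denominator Σ(z_t−z̄)² = 253.7886
r_2 = 172.0610 / 253.7886 = 0.678

0.678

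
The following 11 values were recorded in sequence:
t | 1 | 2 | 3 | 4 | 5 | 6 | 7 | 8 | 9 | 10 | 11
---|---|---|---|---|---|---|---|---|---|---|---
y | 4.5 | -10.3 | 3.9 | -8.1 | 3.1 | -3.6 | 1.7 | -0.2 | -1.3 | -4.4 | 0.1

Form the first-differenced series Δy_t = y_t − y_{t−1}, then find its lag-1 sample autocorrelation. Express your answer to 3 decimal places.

-0.806

First differences Δy: -14.8, 14.2, -12.0, 11.2, -6.7, 5.3, -1.9, -1.1, -3.1, 4.5
Mean of differences = -0.4400
Numerator Σ(Δy_t−Δȳ)(Δy_{t+1}−Δȳ) = -641.6276
Denominator Σ(Δy_t−Δȳ)² = 795.8440
r_1(Δy) = -641.6276 / 795.8440 = -0.806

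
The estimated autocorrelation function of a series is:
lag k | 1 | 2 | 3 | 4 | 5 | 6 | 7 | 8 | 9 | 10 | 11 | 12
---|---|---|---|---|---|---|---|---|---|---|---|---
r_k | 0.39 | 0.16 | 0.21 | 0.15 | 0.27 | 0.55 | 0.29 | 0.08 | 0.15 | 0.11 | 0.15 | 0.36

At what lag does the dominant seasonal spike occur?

The largest autocorrelation is r_6 = 0.55; the remaining lags stay at or below 0.39. The elevated value at lag 1 (0.39), dropping to 0.16 at lag 2, reflects decaying short-term dependence rather than seasonality.
The dominant spike at lag 6 indicates a seasonal period of 6.

6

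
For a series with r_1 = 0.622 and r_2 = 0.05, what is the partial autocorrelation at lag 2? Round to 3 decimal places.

φ_{22} = (r_2 − r_1²) / (1 − r_1²)
r_1² = (0.622)² = 0.386884
Numerator = 0.05 − 0.3869 = -0.3369; denominator = 1 − 0.3869 = 0.6131
φ_{22} = -0.3369 / 0.6131 = -0.549

-0.549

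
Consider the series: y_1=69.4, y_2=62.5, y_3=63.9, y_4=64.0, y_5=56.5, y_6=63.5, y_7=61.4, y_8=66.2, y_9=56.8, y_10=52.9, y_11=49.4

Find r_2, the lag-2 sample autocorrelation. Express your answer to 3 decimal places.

0.115

Mean ȳ = (69.4 + 62.5 + 63.9 + 64.0 + 56.5 + 63.5 + 61.4 + 66.2 + 56.8 + 52.9 + 49.4)/11 = 60.5909
Numerator Σ_{t=1}^{9}(y_t−ȳ)(y_{t+2}−ȳ) = 41.2635
Denominator Σ(y_t−ȳ)² = 359.8891
r_2 = 41.2635 / 359.8891 = 0.115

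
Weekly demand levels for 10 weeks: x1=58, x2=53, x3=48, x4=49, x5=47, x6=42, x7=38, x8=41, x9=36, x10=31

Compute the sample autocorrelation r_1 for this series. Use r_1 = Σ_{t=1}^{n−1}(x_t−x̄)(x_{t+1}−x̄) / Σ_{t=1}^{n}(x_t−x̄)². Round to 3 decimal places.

0.573

Mean x̄ = (58 + 53 + 48 + 49 + 47 + 42 + 38 + 41 + 36 + 31)/10 = 44.3000
Numerator Σ_{t=1}^{9}(x_t−x̄)(x_{t+1}−x̄) = 348.3100
Denominator Σ(x_t−x̄)² = 608.1000
r_1 = 348.3100 / 608.1000 = 0.573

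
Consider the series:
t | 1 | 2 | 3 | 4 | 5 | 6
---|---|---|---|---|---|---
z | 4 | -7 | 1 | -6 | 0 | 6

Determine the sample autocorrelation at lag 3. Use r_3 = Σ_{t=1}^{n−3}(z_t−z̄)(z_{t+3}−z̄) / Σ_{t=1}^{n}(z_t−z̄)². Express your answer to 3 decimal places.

-0.133

Mean z̄ = (4 − 7 + 1 − 6 + 0 + 6)/6 = -0.3333
Deviations from mean: 4.3333, -6.6667, 1.3333, -5.6667, 0.3333, 6.3333
Numerator Σ_{t=1}^{3}(z_t−z̄)(z_{t+3}−z̄) = -18.3333
Denominator Σ(z_t−z̄)² = 137.3333
r_3 = -18.3333 / 137.3333 = -0.133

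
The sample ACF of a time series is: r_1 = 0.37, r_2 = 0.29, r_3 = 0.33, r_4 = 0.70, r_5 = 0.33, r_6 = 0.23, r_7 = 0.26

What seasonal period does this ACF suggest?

4

The largest autocorrelation is r_4 = 0.70; the remaining lags stay at or below 0.37. The elevated value at lag 1 (0.37), dropping to 0.29 at lag 2, reflects decaying short-term dependence rather than seasonality.
The dominant spike at lag 4 indicates a seasonal period of 4.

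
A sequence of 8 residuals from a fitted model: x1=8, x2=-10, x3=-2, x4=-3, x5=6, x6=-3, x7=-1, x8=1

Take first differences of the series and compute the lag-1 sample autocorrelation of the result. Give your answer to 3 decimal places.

First differences Δx: -18, 8, -1, 9, -9, 2, 2
Mean of differences = -1.0000
Numerator Σ(Δx_t−Δx̄)(Δx_{t+1}−Δx̄) = -248.0000
Denominator Σ(Δx_t−Δx̄)² = 552.0000
r_1(Δx) = -248.0000 / 552.0000 = -0.449

-0.449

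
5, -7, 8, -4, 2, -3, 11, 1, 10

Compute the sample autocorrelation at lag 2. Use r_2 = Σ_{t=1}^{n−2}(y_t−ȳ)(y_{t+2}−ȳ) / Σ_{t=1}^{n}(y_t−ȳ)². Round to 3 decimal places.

Mean ȳ = (5 − 7 + 8 − 4 + 2 − 3 + 11 + 1 + 10)/9 = 2.5556
Σ(y_t−ȳ)(y_{t+2}−ȳ) = (13.3086) + (62.6420) + (-3.0247) + (36.4198) + (-4.6914) + (8.6420) + (62.8642) = 176.1605
Denominator Σ(y_t−ȳ)² = 330.2222
r_2 = 176.1605 / 330.2222 = 0.533

0.533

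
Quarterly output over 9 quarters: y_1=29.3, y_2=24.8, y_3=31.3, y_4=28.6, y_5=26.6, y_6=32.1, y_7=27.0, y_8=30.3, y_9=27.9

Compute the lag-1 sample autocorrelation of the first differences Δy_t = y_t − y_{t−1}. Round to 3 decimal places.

-0.712

First differences Δy: -4.5, 6.5, -2.7, -2.0, 5.5, -5.1, 3.3, -2.4
Mean of differences = -0.1750
Numerator Σ(Δy_t−Δȳ)(Δy_{t+1}−Δȳ) = -104.2681
Denominator Σ(Δy_t−Δȳ)² = 146.4550
r_1(Δy) = -104.2681 / 146.4550 = -0.712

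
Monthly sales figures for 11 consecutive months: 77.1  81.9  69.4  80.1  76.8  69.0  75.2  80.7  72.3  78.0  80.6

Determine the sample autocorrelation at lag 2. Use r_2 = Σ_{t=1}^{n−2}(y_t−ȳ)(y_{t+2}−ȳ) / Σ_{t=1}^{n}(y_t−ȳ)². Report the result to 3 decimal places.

-0.252

Mean ȳ = (77.1 + 81.9 + 69.4 + 80.1 + 76.8 + 69.0 + 75.2 + 80.7 + 72.3 + 78.0 + 80.6)/11 = 76.4636
Numerator Σ_{t=1}^{9}(y_t−ȳ)(y_{t+2}−ȳ) = -51.7390
Denominator Σ(y_t−ȳ)² = 205.2455
r_2 = -51.7390 / 205.2455 = -0.252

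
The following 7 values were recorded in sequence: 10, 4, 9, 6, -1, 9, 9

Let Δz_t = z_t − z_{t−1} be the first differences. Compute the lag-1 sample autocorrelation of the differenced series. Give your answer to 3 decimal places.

First differences Δz: -6, 5, -3, -7, 10, 0
Mean of differences = -0.1667
Numerator Σ(Δz_t−Δz̄)(Δz_{t+1}−Δz̄) = -93.1944
Denominator Σ(Δz_t−Δz̄)² = 218.8333
r_1(Δz) = -93.1944 / 218.8333 = -0.426

-0.426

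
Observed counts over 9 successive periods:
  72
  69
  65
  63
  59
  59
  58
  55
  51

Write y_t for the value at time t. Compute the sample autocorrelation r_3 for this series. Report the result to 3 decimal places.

Mean ȳ = (72 + 69 + 65 + 63 + 59 + 59 + 58 + 55 + 51)/9 = 61.2222
Σ(y_t−ȳ)(y_{t+3}−ȳ) = (19.1605) + (-17.2840) + (-8.3951) + (-5.7284) + (13.8272) + (22.7160) = 24.2963
Denominator Σ(y_t−ȳ)² = 357.5556
r_3 = 24.2963 / 357.5556 = 0.068

0.068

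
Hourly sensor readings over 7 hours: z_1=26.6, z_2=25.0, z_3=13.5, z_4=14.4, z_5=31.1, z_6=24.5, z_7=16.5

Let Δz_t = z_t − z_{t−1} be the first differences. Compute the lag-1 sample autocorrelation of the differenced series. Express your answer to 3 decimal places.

-0.075

First differences Δz: -1.6, -11.5, 0.9, 16.7, -6.6, -8.0
Mean of differences = -1.6833
Numerator Σ(Δz_t−Δz̄)(Δz_{t+1}−Δz̄) = -38.0153
Denominator Σ(Δz_t−Δz̄)² = 505.0683
r_1(Δz) = -38.0153 / 505.0683 = -0.075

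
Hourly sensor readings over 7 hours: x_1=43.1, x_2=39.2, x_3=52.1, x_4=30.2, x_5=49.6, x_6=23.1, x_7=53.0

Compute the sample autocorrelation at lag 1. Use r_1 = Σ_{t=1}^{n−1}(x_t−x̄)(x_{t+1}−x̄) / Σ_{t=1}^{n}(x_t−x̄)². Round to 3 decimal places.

Mean x̄ = (43.1 + 39.2 + 52.1 + 30.2 + 49.6 + 23.1 + 53.0)/7 = 41.4714
Deviations from mean: 1.6286, -2.2714, 10.6286, -11.2714, 8.1286, -18.3714, 11.5286
Numerator Σ_{t=1}^{6}(x_t−x̄)(x_{t+1}−x̄) = -600.3908
Denominator Σ(x_t−x̄)² = 784.3143
r_1 = -600.3908 / 784.3143 = -0.765

-0.765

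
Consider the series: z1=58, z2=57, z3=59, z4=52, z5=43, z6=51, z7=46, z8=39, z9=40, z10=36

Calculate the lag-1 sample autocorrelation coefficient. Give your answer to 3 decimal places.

Mean z̄ = (58 + 57 + 59 + 52 + 43 + 51 + 46 + 39 + 40 + 36)/10 = 48.1000
Numerator Σ_{t=1}^{9}(z_t−z̄)(z_{t+1}−z̄) = 377.6900
Denominator Σ(z_t−z̄)² = 644.9000
r_1 = 377.6900 / 644.9000 = 0.586

0.586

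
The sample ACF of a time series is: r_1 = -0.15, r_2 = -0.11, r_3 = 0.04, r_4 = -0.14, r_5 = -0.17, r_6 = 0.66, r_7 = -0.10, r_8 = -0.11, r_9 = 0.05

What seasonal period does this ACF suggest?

The largest autocorrelation is r_6 = 0.66; the remaining lags stay at or below 0.05.
The dominant spike at lag 6 indicates a seasonal period of 6.

6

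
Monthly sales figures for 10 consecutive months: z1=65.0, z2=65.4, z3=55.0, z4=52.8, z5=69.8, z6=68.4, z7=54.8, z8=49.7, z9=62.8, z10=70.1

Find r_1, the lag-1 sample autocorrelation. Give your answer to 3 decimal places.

0.109

Mean z̄ = (65.0 + 65.4 + 55.0 + 52.8 + 69.8 + 68.4 + 54.8 + 49.7 + 62.8 + 70.1)/10 = 61.3800
Numerator Σ_{t=1}^{9}(z_t−z̄)(z_{t+1}−z̄) = 56.9696
Denominator Σ(z_t−z̄)² = 521.5360
r_1 = 56.9696 / 521.5360 = 0.109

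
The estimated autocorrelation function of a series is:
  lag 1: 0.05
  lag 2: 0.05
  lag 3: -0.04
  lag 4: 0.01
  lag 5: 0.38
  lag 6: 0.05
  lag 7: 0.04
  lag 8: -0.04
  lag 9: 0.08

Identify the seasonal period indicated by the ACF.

5

The largest autocorrelation is r_5 = 0.38; the remaining lags stay at or below 0.08.
The dominant spike at lag 5 indicates a seasonal period of 5.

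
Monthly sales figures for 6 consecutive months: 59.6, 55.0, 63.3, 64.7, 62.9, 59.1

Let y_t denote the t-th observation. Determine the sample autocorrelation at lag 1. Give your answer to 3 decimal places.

Mean ȳ = (59.6 + 55.0 + 63.3 + 64.7 + 62.9 + 59.1)/6 = 60.7667
Σ(y_t−ȳ)(y_{t+1}−ȳ) = (6.7278) + (-14.6089) + (9.9644) + (8.3911) + (-3.5556) = 6.9189
Denominator Σ(y_t−ȳ)² = 63.8333
r_1 = 6.9189 / 63.8333 = 0.108

0.108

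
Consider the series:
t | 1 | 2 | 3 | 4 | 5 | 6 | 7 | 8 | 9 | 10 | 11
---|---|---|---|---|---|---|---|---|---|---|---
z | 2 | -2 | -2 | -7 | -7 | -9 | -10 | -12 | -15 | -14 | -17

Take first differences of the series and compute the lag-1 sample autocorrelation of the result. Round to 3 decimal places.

-0.681

First differences Δz: -4, 0, -5, 0, -2, -1, -2, -3, 1, -3
Mean of differences = -1.9000
Numerator Σ(Δz_t−Δz̄)(Δz_{t+1}−Δz̄) = -22.4100
Denominator Σ(Δz_t−Δz̄)² = 32.9000
r_1(Δz) = -22.4100 / 32.9000 = -0.681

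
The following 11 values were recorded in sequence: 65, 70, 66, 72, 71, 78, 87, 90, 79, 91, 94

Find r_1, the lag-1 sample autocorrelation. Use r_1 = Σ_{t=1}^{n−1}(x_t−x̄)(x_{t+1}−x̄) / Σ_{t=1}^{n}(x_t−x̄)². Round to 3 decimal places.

Mean x̄ = (65 + 70 + 66 + 72 + 71 + 78 + 87 + 90 + 79 + 91 + 94)/11 = 78.4545
Numerator Σ_{t=1}^{10}(x_t−x̄)(x_{t+1}−x̄) = 653.8843
Denominator Σ(x_t−x̄)² = 1110.7273
r_1 = 653.8843 / 1110.7273 = 0.589

0.589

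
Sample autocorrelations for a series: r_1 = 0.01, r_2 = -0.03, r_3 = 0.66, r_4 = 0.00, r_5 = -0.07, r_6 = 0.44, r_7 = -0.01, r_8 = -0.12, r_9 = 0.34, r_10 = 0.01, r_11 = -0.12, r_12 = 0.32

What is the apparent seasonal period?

The largest autocorrelation is r_3 = 0.66, with weaker echoes at lags 6 (0.44), 9 (0.34) and 12 (0.32); the remaining lags stay at or below 0.01.
The dominant spike at lag 3 indicates a seasonal period of 3.

3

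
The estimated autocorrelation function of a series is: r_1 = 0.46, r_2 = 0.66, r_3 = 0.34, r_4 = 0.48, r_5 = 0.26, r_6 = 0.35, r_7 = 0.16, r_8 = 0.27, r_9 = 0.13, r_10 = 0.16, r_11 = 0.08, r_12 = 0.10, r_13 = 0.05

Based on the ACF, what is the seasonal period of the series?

The largest autocorrelation is r_2 = 0.66, with a weaker echo at lag 4 (0.48); the remaining lags stay at or below 0.46.
The dominant spike at lag 2 indicates a seasonal period of 2.

2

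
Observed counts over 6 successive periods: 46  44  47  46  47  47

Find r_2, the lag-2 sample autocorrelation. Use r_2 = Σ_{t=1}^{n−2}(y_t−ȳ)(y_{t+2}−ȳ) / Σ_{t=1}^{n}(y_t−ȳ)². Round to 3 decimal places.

0.114

Mean ȳ = (46 + 44 + 47 + 46 + 47 + 47)/6 = 46.1667
Deviations from mean: -0.1667, -2.1667, 0.8333, -0.1667, 0.8333, 0.8333
Σ(y_t−ȳ)(y_{t+2}−ȳ) = (-0.1389) + (0.3611) + (0.6944) + (-0.1389) = 0.7778
Denominator Σ(y_t−ȳ)² = 6.8333
r_2 = 0.7778 / 6.8333 = 0.114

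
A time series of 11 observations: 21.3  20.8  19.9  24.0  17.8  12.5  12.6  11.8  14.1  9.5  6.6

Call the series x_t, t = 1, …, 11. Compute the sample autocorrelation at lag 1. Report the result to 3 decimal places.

Mean x̄ = (21.3 + 20.8 + 19.9 + 24.0 + 17.8 + 12.5 + 12.6 + 11.8 + 14.1 + 9.5 + 6.6)/11 = 15.5364
Numerator Σ_{t=1}^{10}(x_t−x̄)(x_{t+1}−x̄) = 190.3914
Denominator Σ(x_t−x̄)² = 306.8855
r_1 = 190.3914 / 306.8855 = 0.620

0.620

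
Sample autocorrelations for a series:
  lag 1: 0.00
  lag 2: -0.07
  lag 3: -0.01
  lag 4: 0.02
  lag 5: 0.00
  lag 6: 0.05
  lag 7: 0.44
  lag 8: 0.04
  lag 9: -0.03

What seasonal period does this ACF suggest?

7

The largest autocorrelation is r_7 = 0.44; the remaining lags stay at or below 0.05.
The dominant spike at lag 7 indicates a seasonal period of 7.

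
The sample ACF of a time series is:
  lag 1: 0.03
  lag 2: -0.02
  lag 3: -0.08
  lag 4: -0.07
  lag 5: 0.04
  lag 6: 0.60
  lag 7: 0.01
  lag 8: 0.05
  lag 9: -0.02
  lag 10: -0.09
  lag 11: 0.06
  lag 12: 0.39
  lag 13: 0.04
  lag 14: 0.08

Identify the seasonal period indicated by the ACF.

The largest autocorrelation is r_6 = 0.60, with a weaker echo at lag 12 (0.39); the remaining lags stay at or below 0.08.
The dominant spike at lag 6 indicates a seasonal period of 6.

6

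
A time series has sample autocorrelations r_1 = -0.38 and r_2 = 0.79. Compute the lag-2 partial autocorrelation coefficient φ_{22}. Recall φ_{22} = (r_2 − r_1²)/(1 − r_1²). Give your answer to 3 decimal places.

φ_{22} = (r_2 − r_1²) / (1 − r_1²)
r_1² = (-0.38)² = 0.1444
Numerator = 0.79 − 0.1444 = 0.6456; denominator = 1 − 0.1444 = 0.8556
φ_{22} = 0.6456 / 0.8556 = 0.755

0.755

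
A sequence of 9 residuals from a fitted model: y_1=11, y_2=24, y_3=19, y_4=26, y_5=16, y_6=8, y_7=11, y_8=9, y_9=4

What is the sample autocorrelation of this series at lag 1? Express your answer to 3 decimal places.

Mean ȳ = (11 + 24 + 19 + 26 + 16 + 8 + 11 + 9 + 4)/9 = 14.2222
Numerator Σ_{t=1}^{8}(y_t−ȳ)(y_{t+1}−ȳ) = 171.6173
Denominator Σ(y_t−ȳ)² = 451.5556
r_1 = 171.6173 / 451.5556 = 0.380

0.380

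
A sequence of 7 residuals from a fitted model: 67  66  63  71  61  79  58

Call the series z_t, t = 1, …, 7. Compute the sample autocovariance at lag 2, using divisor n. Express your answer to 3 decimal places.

Mean z̄ = (67 + 66 + 63 + 71 + 61 + 79 + 58)/7 = 66.4286
Σ_{t=1}^{5}(z_t−z̄)(z_{t+2}−z̄) = 117.9184
γ_2 = 117.9184 / 7 = 16.845

16.845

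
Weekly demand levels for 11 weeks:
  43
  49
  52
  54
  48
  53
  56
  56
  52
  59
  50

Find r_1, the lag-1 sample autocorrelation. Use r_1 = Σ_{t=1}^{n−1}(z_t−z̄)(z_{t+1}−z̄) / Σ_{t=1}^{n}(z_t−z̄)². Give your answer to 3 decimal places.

0.107

Mean z̄ = (43 + 49 + 52 + 54 + 48 + 53 + 56 + 56 + 52 + 59 + 50)/11 = 52.0000
Numerator Σ_{t=1}^{10}(z_t−z̄)(z_{t+1}−z̄) = 21.0000
Denominator Σ(z_t−z̄)² = 196.0000
r_1 = 21.0000 / 196.0000 = 0.107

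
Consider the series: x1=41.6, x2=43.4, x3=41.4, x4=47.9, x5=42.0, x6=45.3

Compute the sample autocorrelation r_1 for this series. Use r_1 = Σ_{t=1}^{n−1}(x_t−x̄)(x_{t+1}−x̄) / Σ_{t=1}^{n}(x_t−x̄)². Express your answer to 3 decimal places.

-0.555

Mean x̄ = (41.6 + 43.4 + 41.4 + 47.9 + 42.0 + 45.3)/6 = 43.6000
Deviations from mean: -2.0000, -0.2000, -2.2000, 4.3000, -1.6000, 1.7000
Σ(x_t−x̄)(x_{t+1}−x̄) = (0.4000) + (0.4400) + (-9.4600) + (-6.8800) + (-2.7200) = -18.2200
Denominator Σ(x_t−x̄)² = 32.8200
r_1 = -18.2200 / 32.8200 = -0.555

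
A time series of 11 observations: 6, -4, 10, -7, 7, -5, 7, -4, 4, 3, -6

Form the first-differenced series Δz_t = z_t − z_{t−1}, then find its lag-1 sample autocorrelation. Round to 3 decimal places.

-0.863

First differences Δz: -10, 14, -17, 14, -12, 12, -11, 8, -1, -9
Mean of differences = -1.2000
Numerator Σ(Δz_t−Δz̄)(Δz_{t+1}−Δz̄) = -1140.0400
Denominator Σ(Δz_t−Δz̄)² = 1321.6000
r_1(Δz) = -1140.0400 / 1321.6000 = -0.863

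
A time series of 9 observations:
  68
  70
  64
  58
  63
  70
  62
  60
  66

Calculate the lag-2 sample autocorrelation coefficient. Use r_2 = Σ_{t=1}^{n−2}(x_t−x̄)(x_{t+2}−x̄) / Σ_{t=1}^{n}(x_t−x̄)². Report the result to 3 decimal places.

Mean x̄ = (68 + 70 + 64 + 58 + 63 + 70 + 62 + 60 + 66)/9 = 64.5556
Σ(x_t−x̄)(x_{t+2}−x̄) = (-1.9136) + (-35.6914) + (0.8642) + (-35.6914) + (3.9753) + (-24.8025) + (-3.6914) = -96.9506
Denominator Σ(x_t−x̄)² = 146.2222
r_2 = -96.9506 / 146.2222 = -0.663

-0.663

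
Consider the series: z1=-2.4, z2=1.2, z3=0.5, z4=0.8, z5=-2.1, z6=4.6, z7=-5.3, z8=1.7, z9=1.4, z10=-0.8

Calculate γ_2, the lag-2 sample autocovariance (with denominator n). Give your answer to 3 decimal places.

1.256

Mean z̄ = (-2.4 + 1.2 + 0.5 + 0.8 − 2.1 + 4.6 − 5.3 + 1.7 + 1.4 − 0.8)/10 = -0.0400
Σ_{t=1}^{8}(z_t−z̄)(z_{t+2}−z̄) = 12.5648
γ_2 = 12.5648 / 10 = 1.256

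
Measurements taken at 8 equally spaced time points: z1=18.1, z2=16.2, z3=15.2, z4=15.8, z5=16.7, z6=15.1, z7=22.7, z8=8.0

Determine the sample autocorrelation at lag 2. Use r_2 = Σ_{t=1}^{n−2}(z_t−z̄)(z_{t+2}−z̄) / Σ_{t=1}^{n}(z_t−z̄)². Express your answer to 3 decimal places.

Mean z̄ = (18.1 + 16.2 + 15.2 + 15.8 + 16.7 + 15.1 + 22.7 + 8.0)/8 = 15.9750
Deviations from mean: 2.1250, 0.2250, -0.7750, -0.1750, 0.7250, -0.8750, 6.7250, -7.9750
Numerator Σ_{t=1}^{6}(z_t−z̄)(z_{t+2}−z̄) = 9.7588
Denominator Σ(z_t−z̄)² = 115.3150
r_2 = 9.7588 / 115.3150 = 0.085

0.085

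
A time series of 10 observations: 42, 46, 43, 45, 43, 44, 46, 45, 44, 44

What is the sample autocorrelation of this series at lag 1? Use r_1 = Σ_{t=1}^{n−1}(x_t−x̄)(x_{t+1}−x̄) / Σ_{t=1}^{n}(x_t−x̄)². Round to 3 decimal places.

Mean x̄ = (42 + 46 + 43 + 45 + 43 + 44 + 46 + 45 + 44 + 44)/10 = 44.2000
Numerator Σ_{t=1}^{9}(x_t−x̄)(x_{t+1}−x̄) = -6.8400
Denominator Σ(x_t−x̄)² = 15.6000
r_1 = -6.8400 / 15.6000 = -0.438

-0.438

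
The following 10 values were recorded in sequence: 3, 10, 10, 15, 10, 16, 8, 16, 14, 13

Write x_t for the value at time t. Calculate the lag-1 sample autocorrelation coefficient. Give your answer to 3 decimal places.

Mean x̄ = (3 + 10 + 10 + 15 + 10 + 16 + 8 + 16 + 14 + 13)/10 = 11.5000
Numerator Σ_{t=1}^{9}(x_t−x̄)(x_{t+1}−x̄) = -18.7500
Denominator Σ(x_t−x̄)² = 152.5000
r_1 = -18.7500 / 152.5000 = -0.123

-0.123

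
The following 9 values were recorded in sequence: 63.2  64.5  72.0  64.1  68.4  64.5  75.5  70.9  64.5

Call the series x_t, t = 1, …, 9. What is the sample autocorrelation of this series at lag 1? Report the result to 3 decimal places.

Mean x̄ = (63.2 + 64.5 + 72.0 + 64.1 + 68.4 + 64.5 + 75.5 + 70.9 + 64.5)/9 = 67.5111
Numerator Σ_{t=1}^{8}(x_t−x̄)(x_{t+1}−x̄) = -28.7423
Denominator Σ(x_t−x̄)² = 153.6689
r_1 = -28.7423 / 153.6689 = -0.187

-0.187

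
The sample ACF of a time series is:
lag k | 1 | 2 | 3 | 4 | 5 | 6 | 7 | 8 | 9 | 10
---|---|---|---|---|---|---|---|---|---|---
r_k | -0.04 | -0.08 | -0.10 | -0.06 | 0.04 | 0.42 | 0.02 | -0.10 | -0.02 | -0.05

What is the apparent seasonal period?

The largest autocorrelation is r_6 = 0.42; the remaining lags stay at or below 0.04.
The dominant spike at lag 6 indicates a seasonal period of 6.

6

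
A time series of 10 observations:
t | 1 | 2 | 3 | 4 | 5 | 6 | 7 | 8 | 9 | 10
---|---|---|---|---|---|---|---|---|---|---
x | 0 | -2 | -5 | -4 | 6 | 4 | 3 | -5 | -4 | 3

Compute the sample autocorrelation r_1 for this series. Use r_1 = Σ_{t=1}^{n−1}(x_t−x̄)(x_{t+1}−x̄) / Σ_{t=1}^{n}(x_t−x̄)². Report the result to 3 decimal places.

Mean x̄ = (0 − 2 − 5 − 4 + 6 + 4 + 3 − 5 − 4 + 3)/10 = -0.4000
Numerator Σ_{t=1}^{9}(x_t−x̄)(x_{t+1}−x̄) = 32.0400
Denominator Σ(x_t−x̄)² = 154.4000
r_1 = 32.0400 / 154.4000 = 0.208

0.208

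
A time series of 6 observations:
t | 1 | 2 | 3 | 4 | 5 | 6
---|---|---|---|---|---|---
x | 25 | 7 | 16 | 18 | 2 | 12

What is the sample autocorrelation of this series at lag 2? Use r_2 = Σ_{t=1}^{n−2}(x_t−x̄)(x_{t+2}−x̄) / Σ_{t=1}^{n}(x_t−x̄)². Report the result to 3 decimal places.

Mean x̄ = (25 + 7 + 16 + 18 + 2 + 12)/6 = 13.3333
Deviations from mean: 11.6667, -6.3333, 2.6667, 4.6667, -11.3333, -1.3333
Numerator Σ_{t=1}^{4}(x_t−x̄)(x_{t+2}−x̄) = -34.8889
Denominator Σ(x_t−x̄)² = 335.3333
r_2 = -34.8889 / 335.3333 = -0.104

-0.104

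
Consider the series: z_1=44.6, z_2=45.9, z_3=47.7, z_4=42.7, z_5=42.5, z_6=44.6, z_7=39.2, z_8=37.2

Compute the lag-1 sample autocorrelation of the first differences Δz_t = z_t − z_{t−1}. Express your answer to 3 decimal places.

-0.248

First differences Δz: 1.3, 1.8, -5.0, -0.2, 2.1, -5.4, -2.0
Mean of differences = -1.0571
Numerator Σ(Δz_t−Δz̄)(Δz_{t+1}−Δz̄) = -14.8204
Denominator Σ(Δz_t−Δz̄)² = 59.7171
r_1(Δz) = -14.8204 / 59.7171 = -0.248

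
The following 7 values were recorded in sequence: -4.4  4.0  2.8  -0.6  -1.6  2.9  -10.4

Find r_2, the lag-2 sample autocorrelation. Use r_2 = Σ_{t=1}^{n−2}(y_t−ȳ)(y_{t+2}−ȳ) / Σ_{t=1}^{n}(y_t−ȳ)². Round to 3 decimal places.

Mean ȳ = (-4.4 + 4.0 + 2.8 − 0.6 − 1.6 + 2.9 − 10.4)/7 = -1.0429
Deviations from mean: -3.3571, 5.0429, 3.8429, 0.4429, -0.5571, 3.9429, -9.3571
Σ(y_t−ȳ)(y_{t+2}−ȳ) = (-12.9010) + (2.2333) + (-2.1410) + (1.7461) + (5.2133) = -5.8494
Denominator Σ(y_t−ȳ)² = 155.0771
r_2 = -5.8494 / 155.0771 = -0.038

-0.038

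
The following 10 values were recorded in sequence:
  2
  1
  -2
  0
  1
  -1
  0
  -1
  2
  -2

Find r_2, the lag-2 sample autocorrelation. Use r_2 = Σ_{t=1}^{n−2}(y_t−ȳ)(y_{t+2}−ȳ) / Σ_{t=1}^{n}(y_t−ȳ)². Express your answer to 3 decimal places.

Mean ȳ = (2 + 1 − 2 + 0 + 1 − 1 + 0 − 1 + 2 − 2)/10 = 0.0000
Numerator Σ_{t=1}^{8}(y_t−ȳ)(y_{t+2}−ȳ) = -3.0000
Denominator Σ(y_t−ȳ)² = 20.0000
r_2 = -3.0000 / 20.0000 = -0.150

-0.150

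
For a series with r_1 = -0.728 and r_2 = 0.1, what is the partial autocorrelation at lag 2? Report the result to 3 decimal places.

-0.915

φ_{22} = (r_2 − r_1²) / (1 − r_1²)
r_1² = (-0.728)² = 0.529984
Numerator = 0.1 − 0.5300 = -0.4300; denominator = 1 − 0.5300 = 0.4700
φ_{22} = -0.4300 / 0.4700 = -0.915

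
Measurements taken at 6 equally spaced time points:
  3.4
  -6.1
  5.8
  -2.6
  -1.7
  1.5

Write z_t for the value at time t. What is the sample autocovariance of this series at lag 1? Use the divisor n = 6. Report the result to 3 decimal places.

-11.517

Mean z̄ = (3.4 − 6.1 + 5.8 − 2.6 − 1.7 + 1.5)/6 = 0.0500
Deviations: 3.3500, -6.1500, 5.7500, -2.6500, -1.7500, 1.4500
Σ_{t=1}^{5}(z_t−z̄)(z_{t+1}−z̄) = -69.1025
γ_1 = -69.1025 / 6 = -11.517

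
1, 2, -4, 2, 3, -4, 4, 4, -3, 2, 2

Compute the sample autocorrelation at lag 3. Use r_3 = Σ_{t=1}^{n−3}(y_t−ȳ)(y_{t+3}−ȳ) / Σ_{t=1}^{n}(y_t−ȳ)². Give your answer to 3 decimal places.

0.683

Mean ȳ = (1 + 2 − 4 + 2 + 3 − 4 + 4 + 4 − 3 + 2 + 2)/11 = 0.8182
Numerator Σ_{t=1}^{8}(y_t−ȳ)(y_{t+3}−ȳ) = 62.6281
Denominator Σ(y_t−ȳ)² = 91.6364
r_3 = 62.6281 / 91.6364 = 0.683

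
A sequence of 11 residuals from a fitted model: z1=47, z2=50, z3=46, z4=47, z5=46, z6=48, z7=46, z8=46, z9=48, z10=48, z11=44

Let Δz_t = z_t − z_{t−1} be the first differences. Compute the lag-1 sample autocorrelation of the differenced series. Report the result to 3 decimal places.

-0.438

First differences Δz: 3, -4, 1, -1, 2, -2, 0, 2, 0, -4
Mean of differences = -0.3000
Numerator Σ(Δz_t−Δz̄)(Δz_{t+1}−Δz̄) = -23.6900
Denominator Σ(Δz_t−Δz̄)² = 54.1000
r_1(Δz) = -23.6900 / 54.1000 = -0.438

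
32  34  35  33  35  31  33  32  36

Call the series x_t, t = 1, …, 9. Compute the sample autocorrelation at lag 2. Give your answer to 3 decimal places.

0.122

Mean x̄ = (32 + 34 + 35 + 33 + 35 + 31 + 33 + 32 + 36)/9 = 33.4444
Σ(x_t−x̄)(x_{t+2}−x̄) = (-2.2469) + (-0.2469) + (2.4198) + (1.0864) + (-0.6914) + (3.5309) + (-1.1358) = 2.7160
Denominator Σ(x_t−x̄)² = 22.2222
r_2 = 2.7160 / 22.2222 = 0.122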